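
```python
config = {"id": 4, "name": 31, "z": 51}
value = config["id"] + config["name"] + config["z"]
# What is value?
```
Trace:
  config={'id': 4, 'name': 31, 'z': 51}
  config={'id': 4, 'name': 31, 'z': 51}, value=86

Final answer: 86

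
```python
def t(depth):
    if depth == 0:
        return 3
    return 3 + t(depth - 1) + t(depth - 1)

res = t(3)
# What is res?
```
Call trace (a repeated sub-call is expanded the first time; later identical calls just restate its return value):
t(depth=3)
  t(depth=2)
    t(depth=1)
      t(depth=0)
      -> return 3
      t(depth=0)
      -> return 3
    -> return 9
    t(depth=1) -> return 9  (same call as traced above)
  -> return 21
  t(depth=2) -> return 21  (same call as traced above)
-> return 45

Final answer: 45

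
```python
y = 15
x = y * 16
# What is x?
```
Trace:
  y=15
  y=15, x=240

Final answer: 240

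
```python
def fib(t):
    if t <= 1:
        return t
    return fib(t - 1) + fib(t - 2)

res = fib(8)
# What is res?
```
Call trace (a repeated sub-call is expanded the first time; later identical calls just restate its return value):
fib(t=8)
  fib(t=7)
    fib(t=6)
      fib(t=5)
        fib(t=4)
          fib(t=3)
            fib(t=2)
              fib(t=1)
              -> return 1
              fib(t=0)
              -> return 0
            -> return 1
            fib(t=1)
            -> return 1
          -> return 2
          fib(t=2) -> return 1  (same call as traced above)
        -> return 3
        fib(t=3) -> return 2  (same call as traced above)
      -> return 5
      fib(t=4) -> return 3  (same call as traced above)
    -> return 8
    fib(t=5) -> return 5  (same call as traced above)
  -> return 13
  fib(t=6) -> return 8  (same call as traced above)
-> return 21

Final answer: 21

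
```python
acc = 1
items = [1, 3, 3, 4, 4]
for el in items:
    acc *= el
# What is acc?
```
Trace:
  acc=1
  acc=1, el=1
  acc=3, el=3
  acc=9, el=3
  acc=36, el=4
  acc=144, el=4

Final answer: 144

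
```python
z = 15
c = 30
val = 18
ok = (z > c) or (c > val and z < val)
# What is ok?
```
Trace:
  z=15
  z=15, c=30
  z=15, c=30, val=18
  z=15, c=30, val=18, ok=True

Final answer: True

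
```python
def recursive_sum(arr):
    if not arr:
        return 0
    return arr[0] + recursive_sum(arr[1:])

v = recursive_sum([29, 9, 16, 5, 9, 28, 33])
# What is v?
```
Call trace:
recursive_sum(arr=[29, 9, 16, 5, 9, 28, 33])
  recursive_sum(arr=[9, 16, 5, 9, 28, 33])
    recursive_sum(arr=[16, 5, 9, 28, 33])
      recursive_sum(arr=[5, 9, 28, 33])
        recursive_sum(arr=[9, 28, 33])
          recursive_sum(arr=[28, 33])
            recursive_sum(arr=[33])
              recursive_sum(arr=[])
              -> return 0
            -> return 33
          -> return 61
        -> return 70
      -> return 75
    -> return 91
  -> return 100
-> return 129

Final answer: 129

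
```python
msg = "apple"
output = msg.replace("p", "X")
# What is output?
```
Trace:
  msg='apple'
  msg='apple', output='aXXle'

Final answer: 'aXXle'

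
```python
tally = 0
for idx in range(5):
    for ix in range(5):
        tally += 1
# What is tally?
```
Trace:
  tally=0
  tally=1, idx=0, ix=0
  tally=2, idx=0, ix=1
  tally=3, idx=0, ix=2
  tally=4, idx=0, ix=3
  tally=5, idx=0, ix=4
  tally=6, idx=1, ix=0
  tally=7, idx=1, ix=1
  tally=8, idx=1, ix=2
  tally=9, idx=1, ix=3
  tally=10, idx=1, ix=4
  tally=11, idx=2, ix=0
  tally=12, idx=2, ix=1
  tally=13, idx=2, ix=2
  tally=14, idx=2, ix=3
  tally=15, idx=2, ix=4
  tally=16, idx=3, ix=0
  tally=17, idx=3, ix=1
  tally=18, idx=3, ix=2
  tally=19, idx=3, ix=3
  tally=20, idx=3, ix=4
  tally=21, idx=4, ix=0
  tally=22, idx=4, ix=1
  tally=23, idx=4, ix=2
  tally=24, idx=4, ix=3
  tally=25, idx=4, ix=4

Final answer: 25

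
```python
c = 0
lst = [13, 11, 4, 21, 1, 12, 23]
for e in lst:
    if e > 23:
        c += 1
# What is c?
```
Trace:
  c=0
  c=0, e=13
  c=0, e=11
  c=0, e=4
  c=0, e=21
  c=0, e=1
  c=0, e=12
  c=0, e=23

Final answer: 0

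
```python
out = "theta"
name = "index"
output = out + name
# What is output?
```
Trace:
  out='theta'
  out='theta', name='index'
  out='theta', name='index', output='thetaindex'

Final answer: 'thetaindex'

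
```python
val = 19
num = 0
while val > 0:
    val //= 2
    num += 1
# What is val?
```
Trace:
  val=19
  val=19, num=0
  val=9, num=1
  val=4, num=2
  val=2, num=3
  val=1, num=4
  val=0, num=5

Final answer: 0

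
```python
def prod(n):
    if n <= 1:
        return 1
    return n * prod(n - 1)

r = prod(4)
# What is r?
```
Call trace:
prod(n=4)
  prod(n=3)
    prod(n=2)
      prod(n=1)
      -> return 1
    -> return 2
  -> return 6
-> return 24

Final answer: 24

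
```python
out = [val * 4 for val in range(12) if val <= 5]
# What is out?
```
Trace:
  val=0
  val=1
  val=2
  val=3
  val=4
  val=5
  val=6
  val=7
  val=8
  val=9
  val=10
  val=11
  out=[0, 4, 8, 12, 16, 20]

Final answer: [0, 4, 8, 12, 16, 20]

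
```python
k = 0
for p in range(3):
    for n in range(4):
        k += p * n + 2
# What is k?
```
Trace:
  k=0
  k=2, p=0, n=0
  k=4, p=0, n=1
  k=6, p=0, n=2
  k=8, p=0, n=3
  k=10, p=1, n=0
  k=13, p=1, n=1
  k=17, p=1, n=2
  k=22, p=1, n=3
  k=24, p=2, n=0
  k=28, p=2, n=1
  k=34, p=2, n=2
  k=42, p=2, n=3

Final answer: 42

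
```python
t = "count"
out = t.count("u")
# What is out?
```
Trace:
  t='count'
  t='count', out=1

Final answer: 1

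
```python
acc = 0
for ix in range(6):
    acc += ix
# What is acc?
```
Trace:
  acc=0
  acc=0, ix=0
  acc=1, ix=1
  acc=3, ix=2
  acc=6, ix=3
  acc=10, ix=4
  acc=15, ix=5

Final answer: 15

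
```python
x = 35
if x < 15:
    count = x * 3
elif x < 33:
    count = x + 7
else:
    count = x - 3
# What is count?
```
Trace:
  x=35
  x=35, count=32

Final answer: 32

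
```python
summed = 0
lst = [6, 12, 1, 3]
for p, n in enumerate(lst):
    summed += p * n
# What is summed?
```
Trace:
  summed=0
  summed=0, p=0, n=6
  summed=12, p=1, n=12
  summed=14, p=2, n=1
  summed=23, p=3, n=3

Final answer: 23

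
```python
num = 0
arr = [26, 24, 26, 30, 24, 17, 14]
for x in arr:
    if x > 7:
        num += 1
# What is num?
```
Trace:
  num=0
  num=1, x=26
  num=2, x=24
  num=3, x=26
  num=4, x=30
  num=5, x=24
  num=6, x=17
  num=7, x=14

Final answer: 7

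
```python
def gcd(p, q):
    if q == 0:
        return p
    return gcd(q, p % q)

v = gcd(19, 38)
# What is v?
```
Call trace:
gcd(p=19, q=38)
  gcd(p=38, q=19)
    gcd(p=19, q=0)
    -> return 19
  -> return 19
-> return 19

Final answer: 19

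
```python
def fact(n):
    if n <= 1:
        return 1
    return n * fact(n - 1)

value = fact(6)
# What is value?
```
Call trace:
fact(n=6)
  fact(n=5)
    fact(n=4)
      fact(n=3)
        fact(n=2)
          fact(n=1)
          -> return 1
        -> return 2
      -> return 6
    -> return 24
  -> return 120
-> return 720

Final answer: 720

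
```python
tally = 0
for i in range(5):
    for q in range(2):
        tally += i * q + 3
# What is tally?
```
Trace:
  tally=0
  tally=3, i=0, q=0
  tally=6, i=0, q=1
  tally=9, i=1, q=0
  tally=13, i=1, q=1
  tally=16, i=2, q=0
  tally=21, i=2, q=1
  tally=24, i=3, q=0
  tally=30, i=3, q=1
  tally=33, i=4, q=0
  tally=40, i=4, q=1

Final answer: 40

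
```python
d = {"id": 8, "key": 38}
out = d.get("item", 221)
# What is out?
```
Trace:
  d={'id': 8, 'key': 38}
  d={'id': 8, 'key': 38}, out=221

Final answer: 221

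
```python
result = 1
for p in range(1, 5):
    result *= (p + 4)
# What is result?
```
Trace:
  result=1
  result=5, p=1
  result=30, p=2
  result=210, p=3
  result=1680, p=4

Final answer: 1680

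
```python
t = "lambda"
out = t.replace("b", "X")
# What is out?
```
Trace:
  t='lambda'
  t='lambda', out='lamXda'

Final answer: 'lamXda'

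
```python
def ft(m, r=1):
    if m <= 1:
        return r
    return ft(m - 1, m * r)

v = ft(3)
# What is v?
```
Call trace:
ft(m=3, r=1)
  ft(m=2, r=3)
    ft(m=1, r=6)
    -> return 6
  -> return 6
-> return 6

Final answer: 6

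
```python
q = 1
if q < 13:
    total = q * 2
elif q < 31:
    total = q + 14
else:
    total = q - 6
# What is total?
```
Trace:
  q=1
  q=1, total=2

Final answer: 2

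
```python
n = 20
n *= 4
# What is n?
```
Trace:
  n=20
  n=80

Final answer: 80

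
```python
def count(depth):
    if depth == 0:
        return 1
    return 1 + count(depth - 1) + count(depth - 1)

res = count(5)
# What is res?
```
Call trace (a repeated sub-call is expanded the first time; later identical calls just restate its return value):
count(depth=5)
  count(depth=4)
    count(depth=3)
      count(depth=2)
        count(depth=1)
          count(depth=0)
          -> return 1
          count(depth=0)
          -> return 1
        -> return 3
        count(depth=1) -> return 3  (same call as traced above)
      -> return 7
      count(depth=2) -> return 7  (same call as traced above)
    -> return 15
    count(depth=3) -> return 15  (same call as traced above)
  -> return 31
  count(depth=4) -> return 31  (same call as traced above)
-> return 63

Final answer: 63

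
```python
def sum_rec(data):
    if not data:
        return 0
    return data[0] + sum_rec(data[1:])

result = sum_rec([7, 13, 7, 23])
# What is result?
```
Call trace:
sum_rec(data=[7, 13, 7, 23])
  sum_rec(data=[13, 7, 23])
    sum_rec(data=[7, 23])
      sum_rec(data=[23])
        sum_rec(data=[])
        -> return 0
      -> return 23
    -> return 30
  -> return 43
-> return 50

Final answer: 50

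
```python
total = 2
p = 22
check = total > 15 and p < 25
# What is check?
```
Trace:
  total=2
  total=2, p=22
  total=2, p=22, check=False

Final answer: False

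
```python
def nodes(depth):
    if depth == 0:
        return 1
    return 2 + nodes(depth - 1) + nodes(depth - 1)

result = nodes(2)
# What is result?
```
Call trace (a repeated sub-call is expanded the first time; later identical calls just restate its return value):
nodes(depth=2)
  nodes(depth=1)
    nodes(depth=0)
    -> return 1
    nodes(depth=0)
    -> return 1
  -> return 4
  nodes(depth=1) -> return 4  (same call as traced above)
-> return 10

Final answer: 10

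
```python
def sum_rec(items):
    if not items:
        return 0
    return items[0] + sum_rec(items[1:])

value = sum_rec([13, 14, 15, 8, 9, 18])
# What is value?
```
Call trace:
sum_rec(items=[13, 14, 15, 8, 9, 18])
  sum_rec(items=[14, 15, 8, 9, 18])
    sum_rec(items=[15, 8, 9, 18])
      sum_rec(items=[8, 9, 18])
        sum_rec(items=[9, 18])
          sum_rec(items=[18])
            sum_rec(items=[])
            -> return 0
          -> return 18
        -> return 27
      -> return 35
    -> return 50
  -> return 64
-> return 77

Final answer: 77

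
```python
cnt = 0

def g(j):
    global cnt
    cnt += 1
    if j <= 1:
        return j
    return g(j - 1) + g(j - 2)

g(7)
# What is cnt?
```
Call trace (a repeated sub-call is expanded the first time; later identical calls just restate its return value):
g(j=7)
  g(j=6)
    g(j=5)
      g(j=4)
        g(j=3)
          g(j=2)
            g(j=1)
            -> return 1
            g(j=0)
            -> return 0
          -> return 1
          g(j=1)
          -> return 1
        -> return 2
        g(j=2) -> return 1  (same call as traced above)
      -> return 3
      g(j=3) -> return 2  (same call as traced above)
    -> return 5
    g(j=4) -> return 3  (same call as traced above)
  -> return 8
  g(j=5) -> return 5  (same call as traced above)
-> return 13

cnt is incremented once per call, so count the calls in each subtree. Let C(j) = number of calls made by g(j).
C(0) = C(1) = 1 (base case, no recursion); C(j) = 1 + C(j - 1) + C(j - 2) otherwise.
C(2) = 1 + C(1) + C(0) = 1 + 1 + 1 = 3
C(3) = 1 + C(2) + C(1) = 1 + 3 + 1 = 5
C(4) = 1 + C(3) + C(2) = 1 + 5 + 3 = 9
C(5) = 1 + C(4) + C(3) = 1 + 9 + 5 = 15
C(6) = 1 + C(5) + C(4) = 1 + 15 + 9 = 25
C(7) = 1 + C(6) + C(5) = 1 + 25 + 15 = 41
cnt = C(7) = 41

Final answer: 41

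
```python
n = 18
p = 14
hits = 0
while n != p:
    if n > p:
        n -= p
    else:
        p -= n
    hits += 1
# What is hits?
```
Trace:
  n=18
  n=18, p=14
  n=18, p=14, hits=0
  n=4, p=14, hits=1
  n=4, p=10, hits=2
  n=4, p=6, hits=3
  n=4, p=2, hits=4
  n=2, p=2, hits=5

Final answer: 5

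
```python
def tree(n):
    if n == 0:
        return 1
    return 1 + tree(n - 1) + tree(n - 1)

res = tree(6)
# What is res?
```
Call trace (a repeated sub-call is expanded the first time; later identical calls just restate its return value):
tree(n=6)
  tree(n=5)
    tree(n=4)
      tree(n=3)
        tree(n=2)
          tree(n=1)
            tree(n=0)
            -> return 1
            tree(n=0)
            -> return 1
          -> return 3
          tree(n=1) -> return 3  (same call as traced above)
        -> return 7
        tree(n=2) -> return 7  (same call as traced above)
      -> return 15
      tree(n=3) -> return 15  (same call as traced above)
    -> return 31
    tree(n=4) -> return 31  (same call as traced above)
  -> return 63
  tree(n=5) -> return 63  (same call as traced above)
-> return 127

Final answer: 127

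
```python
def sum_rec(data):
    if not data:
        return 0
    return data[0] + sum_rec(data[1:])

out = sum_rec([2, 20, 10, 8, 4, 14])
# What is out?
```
Call trace:
sum_rec(data=[2, 20, 10, 8, 4, 14])
  sum_rec(data=[20, 10, 8, 4, 14])
    sum_rec(data=[10, 8, 4, 14])
      sum_rec(data=[8, 4, 14])
        sum_rec(data=[4, 14])
          sum_rec(data=[14])
            sum_rec(data=[])
            -> return 0
          -> return 14
        -> return 18
      -> return 26
    -> return 36
  -> return 56
-> return 58

Final answer: 58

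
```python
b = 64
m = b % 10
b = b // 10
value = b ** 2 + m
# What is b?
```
Trace:
  b=64
  b=64, m=4
  b=6, m=4
  b=6, m=4, value=40

Final answer: 6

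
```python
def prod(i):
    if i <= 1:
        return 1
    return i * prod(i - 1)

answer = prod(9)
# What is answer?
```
Call trace:
prod(i=9)
  prod(i=8)
    prod(i=7)
      prod(i=6)
        prod(i=5)
          prod(i=4)
            prod(i=3)
              prod(i=2)
                prod(i=1)
                -> return 1
              -> return 2
            -> return 6
          -> return 24
        -> return 120
      -> return 720
    -> return 5040
  -> return 40320
-> return 362880

Final answer: 362880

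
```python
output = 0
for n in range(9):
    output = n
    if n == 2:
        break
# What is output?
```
Trace:
  output=0
  output=0, n=0
  output=1, n=1
  output=2, n=2

Final answer: 2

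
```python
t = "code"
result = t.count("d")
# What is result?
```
Trace:
  t='code'
  t='code', result=1

Final answer: 1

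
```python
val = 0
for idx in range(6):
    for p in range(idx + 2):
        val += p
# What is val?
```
Trace:
  val=0
  val=0, idx=0, p=0
  val=1, idx=0, p=1
  val=1, idx=1, p=0
  val=2, idx=1, p=1
  val=4, idx=1, p=2
  val=4, idx=2, p=0
  val=5, idx=2, p=1
  val=7, idx=2, p=2
  val=10, idx=2, p=3
  val=10, idx=3, p=0
  val=11, idx=3, p=1
  val=13, idx=3, p=2
  val=16, idx=3, p=3
  val=20, idx=3, p=4
  val=20, idx=4, p=0
  val=21, idx=4, p=1
  val=23, idx=4, p=2
  val=26, idx=4, p=3
  val=30, idx=4, p=4
  val=35, idx=4, p=5
  val=35, idx=5, p=0
  val=36, idx=5, p=1
  val=38, idx=5, p=2
  val=41, idx=5, p=3
  val=45, idx=5, p=4
  val=50, idx=5, p=5
  val=56, idx=5, p=6

Final answer: 56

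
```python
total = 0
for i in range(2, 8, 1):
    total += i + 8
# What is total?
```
Trace:
  total=0
  total=10, i=2
  total=21, i=3
  total=33, i=4
  total=46, i=5
  total=60, i=6
  total=75, i=7

Final answer: 75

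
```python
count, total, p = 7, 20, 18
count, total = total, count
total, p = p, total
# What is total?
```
Trace:
  count=7, total=20, p=18
  count=20, total=7, p=18
  count=20, total=18, p=7

Final answer: 18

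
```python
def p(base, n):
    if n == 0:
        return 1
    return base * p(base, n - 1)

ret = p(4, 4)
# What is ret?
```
Call trace:
p(base=4, n=4)
  p(base=4, n=3)
    p(base=4, n=2)
      p(base=4, n=1)
        p(base=4, n=0)
        -> return 1
      -> return 4
    -> return 16
  -> return 64
-> return 256

Final answer: 256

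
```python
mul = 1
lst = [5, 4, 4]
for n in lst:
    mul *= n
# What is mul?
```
Trace:
  mul=1
  mul=5, n=5
  mul=20, n=4
  mul=80, n=4

Final answer: 80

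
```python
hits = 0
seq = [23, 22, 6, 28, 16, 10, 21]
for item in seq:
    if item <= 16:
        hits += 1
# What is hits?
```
Trace:
  hits=0
  hits=0, item=23
  hits=0, item=22
  hits=1, item=6
  hits=1, item=28
  hits=2, item=16
  hits=3, item=10
  hits=3, item=21

Final answer: 3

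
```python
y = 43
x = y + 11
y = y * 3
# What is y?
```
Trace:
  y=43
  y=43, x=54
  y=129, x=54

Final answer: 129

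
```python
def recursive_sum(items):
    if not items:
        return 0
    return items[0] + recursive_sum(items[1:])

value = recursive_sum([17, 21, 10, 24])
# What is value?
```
Call trace:
recursive_sum(items=[17, 21, 10, 24])
  recursive_sum(items=[21, 10, 24])
    recursive_sum(items=[10, 24])
      recursive_sum(items=[24])
        recursive_sum(items=[])
        -> return 0
      -> return 24
    -> return 34
  -> return 55
-> return 72

Final answer: 72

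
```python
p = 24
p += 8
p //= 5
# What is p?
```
Trace:
  p=24
  p=32
  p=6

Final answer: 6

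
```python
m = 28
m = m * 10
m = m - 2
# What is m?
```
Trace:
  m=28
  m=280
  m=278

Final answer: 278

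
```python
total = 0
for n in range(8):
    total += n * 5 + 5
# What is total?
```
Trace:
  total=0
  total=5, n=0
  total=15, n=1
  total=30, n=2
  total=50, n=3
  total=75, n=4
  total=105, n=5
  total=140, n=6
  total=180, n=7

Final answer: 180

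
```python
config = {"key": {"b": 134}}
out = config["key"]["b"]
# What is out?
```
Trace:
  config={'key': {'b': 134}}
  config={'key': {'b': 134}}, out=134

Final answer: 134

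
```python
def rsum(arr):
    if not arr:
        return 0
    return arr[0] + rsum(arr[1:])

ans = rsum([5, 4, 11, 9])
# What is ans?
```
Call trace:
rsum(arr=[5, 4, 11, 9])
  rsum(arr=[4, 11, 9])
    rsum(arr=[11, 9])
      rsum(arr=[9])
        rsum(arr=[])
        -> return 0
      -> return 9
    -> return 20
  -> return 24
-> return 29

Final answer: 29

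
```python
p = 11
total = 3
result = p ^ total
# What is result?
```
Trace:
  p=11
  p=11, total=3
  p=11, total=3, result=8

Final answer: 8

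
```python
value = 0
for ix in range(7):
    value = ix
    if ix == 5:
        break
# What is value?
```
Trace:
  value=0
  value=0, ix=0
  value=1, ix=1
  value=2, ix=2
  value=3, ix=3
  value=4, ix=4
  value=5, ix=5

Final answer: 5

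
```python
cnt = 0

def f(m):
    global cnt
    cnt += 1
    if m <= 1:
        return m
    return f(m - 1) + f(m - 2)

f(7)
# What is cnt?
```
Call trace (a repeated sub-call is expanded the first time; later identical calls just restate its return value):
f(m=7)
  f(m=6)
    f(m=5)
      f(m=4)
        f(m=3)
          f(m=2)
            f(m=1)
            -> return 1
            f(m=0)
            -> return 0
          -> return 1
          f(m=1)
          -> return 1
        -> return 2
        f(m=2) -> return 1  (same call as traced above)
      -> return 3
      f(m=3) -> return 2  (same call as traced above)
    -> return 5
    f(m=4) -> return 3  (same call as traced above)
  -> return 8
  f(m=5) -> return 5  (same call as traced above)
-> return 13

cnt is incremented once per call, so count the calls in each subtree. Let C(m) = number of calls made by f(m).
C(0) = C(1) = 1 (base case, no recursion); C(m) = 1 + C(m - 1) + C(m - 2) otherwise.
C(2) = 1 + C(1) + C(0) = 1 + 1 + 1 = 3
C(3) = 1 + C(2) + C(1) = 1 + 3 + 1 = 5
C(4) = 1 + C(3) + C(2) = 1 + 5 + 3 = 9
C(5) = 1 + C(4) + C(3) = 1 + 9 + 5 = 15
C(6) = 1 + C(5) + C(4) = 1 + 15 + 9 = 25
C(7) = 1 + C(6) + C(5) = 1 + 25 + 15 = 41
cnt = C(7) = 41

Final answer: 41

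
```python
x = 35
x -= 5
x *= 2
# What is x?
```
Trace:
  x=35
  x=30
  x=60

Final answer: 60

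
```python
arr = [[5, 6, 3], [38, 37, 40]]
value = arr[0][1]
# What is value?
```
Trace:
  arr=[[5, 6, 3], [38, 37, 40]]
  arr=[[5, 6, 3], [38, 37, 40]], value=6

Final answer: 6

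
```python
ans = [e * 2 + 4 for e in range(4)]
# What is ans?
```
Trace:
  e=0
  e=1
  e=2
  e=3
  ans=[4, 6, 8, 10]

Final answer: [4, 6, 8, 10]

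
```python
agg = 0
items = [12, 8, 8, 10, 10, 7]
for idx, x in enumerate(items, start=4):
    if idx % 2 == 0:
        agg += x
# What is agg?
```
Trace:
  agg=0
  agg=12, idx=4, x=12
  agg=12, idx=5, x=8
  agg=20, idx=6, x=8
  agg=20, idx=7, x=10
  agg=30, idx=8, x=10
  agg=30, idx=9, x=7

Final answer: 30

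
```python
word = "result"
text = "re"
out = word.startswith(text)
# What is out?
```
Trace:
  word='result'
  word='result', text='re'
  word='result', text='re', out=True

Final answer: True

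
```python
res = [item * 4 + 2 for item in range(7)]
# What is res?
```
Trace:
  item=0
  item=1
  item=2
  item=3
  item=4
  item=5
  item=6
  res=[2, 6, 10, 14, 18, 22, 26]

Final answer: [2, 6, 10, 14, 18, 22, 26]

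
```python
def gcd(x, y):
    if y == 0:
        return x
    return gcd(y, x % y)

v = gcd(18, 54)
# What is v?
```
Call trace:
gcd(x=18, y=54)
  gcd(x=54, y=18)
    gcd(x=18, y=0)
    -> return 18
  -> return 18
-> return 18

Final answer: 18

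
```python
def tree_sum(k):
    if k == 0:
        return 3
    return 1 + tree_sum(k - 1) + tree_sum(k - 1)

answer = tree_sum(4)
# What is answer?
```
Call trace (a repeated sub-call is expanded the first time; later identical calls just restate its return value):
tree_sum(k=4)
  tree_sum(k=3)
    tree_sum(k=2)
      tree_sum(k=1)
        tree_sum(k=0)
        -> return 3
        tree_sum(k=0)
        -> return 3
      -> return 7
      tree_sum(k=1) -> return 7  (same call as traced above)
    -> return 15
    tree_sum(k=2) -> return 15  (same call as traced above)
  -> return 31
  tree_sum(k=3) -> return 31  (same call as traced above)
-> return 63

Final answer: 63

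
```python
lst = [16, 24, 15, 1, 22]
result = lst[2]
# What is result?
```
Trace:
  lst=[16, 24, 15, 1, 22]
  lst=[16, 24, 15, 1, 22], result=15

Final answer: 15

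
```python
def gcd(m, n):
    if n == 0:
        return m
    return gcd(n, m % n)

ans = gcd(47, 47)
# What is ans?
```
Call trace:
gcd(m=47, n=47)
  gcd(m=47, n=0)
  -> return 47
-> return 47

Final answer: 47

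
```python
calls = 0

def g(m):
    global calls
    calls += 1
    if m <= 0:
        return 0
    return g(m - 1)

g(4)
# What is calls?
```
Call trace:
g(m=4)
  g(m=3)
    g(m=2)
      g(m=1)
        g(m=0)
        -> return 0
      -> return 0
    -> return 0
  -> return 0
-> return 0

calls is incremented once per call. g is entered once for each m = 4, 3, 2, 1, 0 (the m <= 0 call returns without recursing), i.e. 4 + 1 calls.
calls = 5

Final answer: 5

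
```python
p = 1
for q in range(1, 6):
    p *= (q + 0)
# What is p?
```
Trace:
  p=1
  p=1, q=1
  p=2, q=2
  p=6, q=3
  p=24, q=4
  p=120, q=5

Final answer: 120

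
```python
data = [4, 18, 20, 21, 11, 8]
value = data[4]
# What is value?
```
Trace:
  data=[4, 18, 20, 21, 11, 8]
  data=[4, 18, 20, 21, 11, 8], value=11

Final answer: 11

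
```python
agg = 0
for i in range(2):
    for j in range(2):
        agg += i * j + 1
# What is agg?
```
Trace:
  agg=0
  agg=1, i=0, j=0
  agg=2, i=0, j=1
  agg=3, i=1, j=0
  agg=5, i=1, j=1

Final answer: 5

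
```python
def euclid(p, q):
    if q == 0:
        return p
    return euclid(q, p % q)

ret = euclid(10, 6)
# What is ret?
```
Call trace:
euclid(p=10, q=6)
  euclid(p=6, q=4)
    euclid(p=4, q=2)
      euclid(p=2, q=0)
      -> return 2
    -> return 2
  -> return 2
-> return 2

Final answer: 2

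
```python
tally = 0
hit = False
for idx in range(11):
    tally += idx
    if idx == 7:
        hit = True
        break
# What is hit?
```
Trace:
  tally=0
  tally=0, hit=False
  tally=0, hit=False, idx=0
  tally=1, hit=False, idx=1
  tally=3, hit=False, idx=2
  tally=6, hit=False, idx=3
  tally=10, hit=False, idx=4
  tally=15, hit=False, idx=5
  tally=21, hit=False, idx=6
  tally=28, hit=True, idx=7

Final answer: True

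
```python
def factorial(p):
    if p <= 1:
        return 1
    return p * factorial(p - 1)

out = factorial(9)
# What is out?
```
Call trace:
factorial(p=9)
  factorial(p=8)
    factorial(p=7)
      factorial(p=6)
        factorial(p=5)
          factorial(p=4)
            factorial(p=3)
              factorial(p=2)
                factorial(p=1)
                -> return 1
              -> return 2
            -> return 6
          -> return 24
        -> return 120
      -> return 720
    -> return 5040
  -> return 40320
-> return 362880

Final answer: 362880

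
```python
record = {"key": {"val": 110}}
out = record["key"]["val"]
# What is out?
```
Trace:
  record={'key': {'val': 110}}
  record={'key': {'val': 110}}, out=110

Final answer: 110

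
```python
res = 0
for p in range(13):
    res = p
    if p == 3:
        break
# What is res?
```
Trace:
  res=0
  res=0, p=0
  res=1, p=1
  res=2, p=2
  res=3, p=3

Final answer: 3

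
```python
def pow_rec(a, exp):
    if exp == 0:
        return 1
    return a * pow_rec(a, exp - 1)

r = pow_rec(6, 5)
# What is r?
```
Call trace:
pow_rec(a=6, exp=5)
  pow_rec(a=6, exp=4)
    pow_rec(a=6, exp=3)
      pow_rec(a=6, exp=2)
        pow_rec(a=6, exp=1)
          pow_rec(a=6, exp=0)
          -> return 1
        -> return 6
      -> return 36
    -> return 216
  -> return 1296
-> return 7776

Final answer: 7776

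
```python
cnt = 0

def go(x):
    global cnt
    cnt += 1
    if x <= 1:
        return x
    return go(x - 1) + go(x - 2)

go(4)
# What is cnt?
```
Call trace (a repeated sub-call is expanded the first time; later identical calls just restate its return value):
go(x=4)
  go(x=3)
    go(x=2)
      go(x=1)
      -> return 1
      go(x=0)
      -> return 0
    -> return 1
    go(x=1)
    -> return 1
  -> return 2
  go(x=2) -> return 1  (same call as traced above)
-> return 3

cnt is incremented once per call, so count the calls in each subtree. Let C(x) = number of calls made by go(x).
C(0) = C(1) = 1 (base case, no recursion); C(x) = 1 + C(x - 1) + C(x - 2) otherwise.
C(2) = 1 + C(1) + C(0) = 1 + 1 + 1 = 3
C(3) = 1 + C(2) + C(1) = 1 + 3 + 1 = 5
C(4) = 1 + C(3) + C(2) = 1 + 5 + 3 = 9
cnt = C(4) = 9

Final answer: 9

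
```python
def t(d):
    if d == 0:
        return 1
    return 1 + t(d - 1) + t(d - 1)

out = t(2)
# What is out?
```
Call trace (a repeated sub-call is expanded the first time; later identical calls just restate its return value):
t(d=2)
  t(d=1)
    t(d=0)
    -> return 1
    t(d=0)
    -> return 1
  -> return 3
  t(d=1) -> return 3  (same call as traced above)
-> return 7

Final answer: 7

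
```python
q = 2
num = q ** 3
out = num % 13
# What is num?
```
Trace:
  q=2
  q=2, num=8
  q=2, num=8, out=8

Final answer: 8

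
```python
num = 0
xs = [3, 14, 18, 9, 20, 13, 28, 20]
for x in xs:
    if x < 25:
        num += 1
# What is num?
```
Trace:
  num=0
  num=1, x=3
  num=2, x=14
  num=3, x=18
  num=4, x=9
  num=5, x=20
  num=6, x=13
  num=6, x=28
  num=7, x=20

Final answer: 7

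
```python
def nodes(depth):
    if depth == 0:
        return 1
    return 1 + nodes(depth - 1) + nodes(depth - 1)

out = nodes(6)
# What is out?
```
Call trace (a repeated sub-call is expanded the first time; later identical calls just restate its return value):
nodes(depth=6)
  nodes(depth=5)
    nodes(depth=4)
      nodes(depth=3)
        nodes(depth=2)
          nodes(depth=1)
            nodes(depth=0)
            -> return 1
            nodes(depth=0)
            -> return 1
          -> return 3
          nodes(depth=1) -> return 3  (same call as traced above)
        -> return 7
        nodes(depth=2) -> return 7  (same call as traced above)
      -> return 15
      nodes(depth=3) -> return 15  (same call as traced above)
    -> return 31
    nodes(depth=4) -> return 31  (same call as traced above)
  -> return 63
  nodes(depth=5) -> return 63  (same call as traced above)
-> return 127

Final answer: 127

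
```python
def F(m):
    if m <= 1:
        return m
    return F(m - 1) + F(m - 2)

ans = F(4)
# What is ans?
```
Call trace (a repeated sub-call is expanded the first time; later identical calls just restate its return value):
F(m=4)
  F(m=3)
    F(m=2)
      F(m=1)
      -> return 1
      F(m=0)
      -> return 0
    -> return 1
    F(m=1)
    -> return 1
  -> return 2
  F(m=2) -> return 1  (same call as traced above)
-> return 3

Final answer: 3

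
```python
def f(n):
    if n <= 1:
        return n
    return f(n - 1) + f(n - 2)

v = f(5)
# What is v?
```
Call trace (a repeated sub-call is expanded the first time; later identical calls just restate its return value):
f(n=5)
  f(n=4)
    f(n=3)
      f(n=2)
        f(n=1)
        -> return 1
        f(n=0)
        -> return 0
      -> return 1
      f(n=1)
      -> return 1
    -> return 2
    f(n=2) -> return 1  (same call as traced above)
  -> return 3
  f(n=3) -> return 2  (same call as traced above)
-> return 5

Final answer: 5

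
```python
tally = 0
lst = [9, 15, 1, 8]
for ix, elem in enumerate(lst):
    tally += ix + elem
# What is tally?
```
Trace:
  tally=0
  tally=9, ix=0, elem=9
  tally=25, ix=1, elem=15
  tally=28, ix=2, elem=1
  tally=39, ix=3, elem=8

Final answer: 39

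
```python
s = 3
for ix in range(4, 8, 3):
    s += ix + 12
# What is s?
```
Trace:
  s=3
  s=19, ix=4
  s=38, ix=7

Final answer: 38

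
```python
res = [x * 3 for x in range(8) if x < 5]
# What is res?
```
Trace:
  x=0
  x=1
  x=2
  x=3
  x=4
  x=5
  x=6
  x=7
  res=[0, 3, 6, 9, 12]

Final answer: [0, 3, 6, 9, 12]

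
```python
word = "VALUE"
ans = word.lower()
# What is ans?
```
Trace:
  word='VALUE'
  word='VALUE', ans='value'

Final answer: 'value'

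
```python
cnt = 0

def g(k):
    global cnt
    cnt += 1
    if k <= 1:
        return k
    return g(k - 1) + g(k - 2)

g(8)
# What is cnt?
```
Call trace (a repeated sub-call is expanded the first time; later identical calls just restate its return value):
g(k=8)
  g(k=7)
    g(k=6)
      g(k=5)
        g(k=4)
          g(k=3)
            g(k=2)
              g(k=1)
              -> return 1
              g(k=0)
              -> return 0
            -> return 1
            g(k=1)
            -> return 1
          -> return 2
          g(k=2) -> return 1  (same call as traced above)
        -> return 3
        g(k=3) -> return 2  (same call as traced above)
      -> return 5
      g(k=4) -> return 3  (same call as traced above)
    -> return 8
    g(k=5) -> return 5  (same call as traced above)
  -> return 13
  g(k=6) -> return 8  (same call as traced above)
-> return 21

cnt is incremented once per call, so count the calls in each subtree. Let C(k) = number of calls made by g(k).
C(0) = C(1) = 1 (base case, no recursion); C(k) = 1 + C(k - 1) + C(k - 2) otherwise.
C(2) = 1 + C(1) + C(0) = 1 + 1 + 1 = 3
C(3) = 1 + C(2) + C(1) = 1 + 3 + 1 = 5
C(4) = 1 + C(3) + C(2) = 1 + 5 + 3 = 9
C(5) = 1 + C(4) + C(3) = 1 + 9 + 5 = 15
C(6) = 1 + C(5) + C(4) = 1 + 15 + 9 = 25
C(7) = 1 + C(6) + C(5) = 1 + 25 + 15 = 41
C(8) = 1 + C(7) + C(6) = 1 + 41 + 25 = 67
cnt = C(8) = 67

Final answer: 67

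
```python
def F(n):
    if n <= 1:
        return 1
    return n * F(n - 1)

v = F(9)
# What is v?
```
Call trace:
F(n=9)
  F(n=8)
    F(n=7)
      F(n=6)
        F(n=5)
          F(n=4)
            F(n=3)
              F(n=2)
                F(n=1)
                -> return 1
              -> return 2
            -> return 6
          -> return 24
        -> return 120
      -> return 720
    -> return 5040
  -> return 40320
-> return 362880

Final answer: 362880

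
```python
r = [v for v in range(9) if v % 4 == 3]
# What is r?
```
Trace:
  v=0
  v=1
  v=2
  v=3
  v=4
  v=5
  v=6
  v=7
  v=8
  r=[3, 7]

Final answer: [3, 7]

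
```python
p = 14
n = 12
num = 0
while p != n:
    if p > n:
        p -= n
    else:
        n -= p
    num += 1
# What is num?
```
Trace:
  p=14
  p=14, n=12
  p=14, n=12, num=0
  p=2, n=12, num=1
  p=2, n=10, num=2
  p=2, n=8, num=3
  p=2, n=6, num=4
  p=2, n=4, num=5
  p=2, n=2, num=6

Final answer: 6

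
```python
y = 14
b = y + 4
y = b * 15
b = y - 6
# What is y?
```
Trace:
  y=14
  y=14, b=18
  y=270, b=18
  y=270, b=264

Final answer: 270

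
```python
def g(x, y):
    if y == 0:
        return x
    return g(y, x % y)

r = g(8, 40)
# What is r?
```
Call trace:
g(x=8, y=40)
  g(x=40, y=8)
    g(x=8, y=0)
    -> return 8
  -> return 8
-> return 8

Final answer: 8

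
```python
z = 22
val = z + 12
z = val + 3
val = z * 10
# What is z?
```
Trace:
  z=22
  z=22, val=34
  z=37, val=34
  z=37, val=370

Final answer: 37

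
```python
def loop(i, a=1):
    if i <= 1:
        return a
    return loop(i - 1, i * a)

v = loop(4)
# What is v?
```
Call trace:
loop(i=4, a=1)
  loop(i=3, a=4)
    loop(i=2, a=12)
      loop(i=1, a=24)
      -> return 24
    -> return 24
  -> return 24
-> return 24

Final answer: 24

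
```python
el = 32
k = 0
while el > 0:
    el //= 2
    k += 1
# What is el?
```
Trace:
  el=32
  el=32, k=0
  el=16, k=1
  el=8, k=2
  el=4, k=3
  el=2, k=4
  el=1, k=5
  el=0, k=6

Final answer: 0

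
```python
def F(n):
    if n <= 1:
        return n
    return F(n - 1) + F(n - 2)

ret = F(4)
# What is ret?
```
Call trace (a repeated sub-call is expanded the first time; later identical calls just restate its return value):
F(n=4)
  F(n=3)
    F(n=2)
      F(n=1)
      -> return 1
      F(n=0)
      -> return 0
    -> return 1
    F(n=1)
    -> return 1
  -> return 2
  F(n=2) -> return 1  (same call as traced above)
-> return 3

Final answer: 3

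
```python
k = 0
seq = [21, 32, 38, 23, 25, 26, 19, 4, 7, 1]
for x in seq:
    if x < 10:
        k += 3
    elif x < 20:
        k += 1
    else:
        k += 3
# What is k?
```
Trace:
  k=0
  k=3, x=21
  k=6, x=32
  k=9, x=38
  k=12, x=23
  k=15, x=25
  k=18, x=26
  k=19, x=19
  k=22, x=4
  k=25, x=7
  k=28, x=1

Final answer: 28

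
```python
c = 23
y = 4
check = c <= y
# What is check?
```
Trace:
  c=23
  c=23, y=4
  c=23, y=4, check=False

Final answer: False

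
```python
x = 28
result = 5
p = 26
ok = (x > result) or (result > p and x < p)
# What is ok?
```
Trace:
  x=28
  x=28, result=5
  x=28, result=5, p=26
  x=28, result=5, p=26, ok=True

Final answer: True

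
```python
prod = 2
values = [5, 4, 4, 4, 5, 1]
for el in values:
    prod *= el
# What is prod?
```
Trace:
  prod=2
  prod=10, el=5
  prod=40, el=4
  prod=160, el=4
  prod=640, el=4
  prod=3200, el=5
  prod=3200, el=1

Final answer: 3200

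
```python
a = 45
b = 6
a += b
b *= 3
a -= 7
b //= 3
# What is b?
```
Trace:
  a=45
  a=45, b=6
  a=51, b=6
  a=51, b=18
  a=44, b=18
  a=44, b=6

Final answer: 6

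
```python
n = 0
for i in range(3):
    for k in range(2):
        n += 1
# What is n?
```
Trace:
  n=0
  n=1, i=0, k=0
  n=2, i=0, k=1
  n=3, i=1, k=0
  n=4, i=1, k=1
  n=5, i=2, k=0
  n=6, i=2, k=1

Final answer: 6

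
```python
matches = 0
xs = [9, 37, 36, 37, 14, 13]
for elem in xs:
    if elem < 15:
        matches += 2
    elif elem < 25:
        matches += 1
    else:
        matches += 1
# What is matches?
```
Trace:
  matches=0
  matches=2, elem=9
  matches=3, elem=37
  matches=4, elem=36
  matches=5, elem=37
  matches=7, elem=14
  matches=9, elem=13

Final answer: 9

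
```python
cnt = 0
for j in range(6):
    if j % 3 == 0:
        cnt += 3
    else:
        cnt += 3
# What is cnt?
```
Trace:
  cnt=0
  cnt=3, j=0
  cnt=6, j=1
  cnt=9, j=2
  cnt=12, j=3
  cnt=15, j=4
  cnt=18, j=5

Final answer: 18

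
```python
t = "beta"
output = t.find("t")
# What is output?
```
Trace:
  t='beta'
  t='beta', output=2

Final answer: 2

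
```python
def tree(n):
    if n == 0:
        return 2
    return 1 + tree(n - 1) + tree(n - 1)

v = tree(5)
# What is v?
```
Call trace (a repeated sub-call is expanded the first time; later identical calls just restate its return value):
tree(n=5)
  tree(n=4)
    tree(n=3)
      tree(n=2)
        tree(n=1)
          tree(n=0)
          -> return 2
          tree(n=0)
          -> return 2
        -> return 5
        tree(n=1) -> return 5  (same call as traced above)
      -> return 11
      tree(n=2) -> return 11  (same call as traced above)
    -> return 23
    tree(n=3) -> return 23  (same call as traced above)
  -> return 47
  tree(n=4) -> return 47  (same call as traced above)
-> return 95

Final answer: 95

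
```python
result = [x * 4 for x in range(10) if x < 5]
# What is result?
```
Trace:
  x=0
  x=1
  x=2
  x=3
  x=4
  x=5
  x=6
  x=7
  x=8
  x=9
  result=[0, 4, 8, 12, 16]

Final answer: [0, 4, 8, 12, 16]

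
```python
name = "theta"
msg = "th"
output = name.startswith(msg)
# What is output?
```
Trace:
  name='theta'
  name='theta', msg='th'
  name='theta', msg='th', output=True

Final answer: True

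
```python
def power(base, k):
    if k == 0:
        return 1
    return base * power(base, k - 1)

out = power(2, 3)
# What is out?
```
Call trace:
power(base=2, k=3)
  power(base=2, k=2)
    power(base=2, k=1)
      power(base=2, k=0)
      -> return 1
    -> return 2
  -> return 4
-> return 8

Final answer: 8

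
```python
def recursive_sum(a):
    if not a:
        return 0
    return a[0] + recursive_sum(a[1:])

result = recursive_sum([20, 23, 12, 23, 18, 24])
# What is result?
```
Call trace:
recursive_sum(a=[20, 23, 12, 23, 18, 24])
  recursive_sum(a=[23, 12, 23, 18, 24])
    recursive_sum(a=[12, 23, 18, 24])
      recursive_sum(a=[23, 18, 24])
        recursive_sum(a=[18, 24])
          recursive_sum(a=[24])
            recursive_sum(a=[])
            -> return 0
          -> return 24
        -> return 42
      -> return 65
    -> return 77
  -> return 100
-> return 120

Final answer: 120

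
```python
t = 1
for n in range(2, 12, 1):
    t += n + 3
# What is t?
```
Trace:
  t=1
  t=6, n=2
  t=12, n=3
  t=19, n=4
  t=27, n=5
  t=36, n=6
  t=46, n=7
  t=57, n=8
  t=69, n=9
  t=82, n=10
  t=96, n=11

Final answer: 96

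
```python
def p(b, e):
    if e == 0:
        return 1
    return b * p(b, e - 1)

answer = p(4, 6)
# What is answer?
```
Call trace:
p(b=4, e=6)
  p(b=4, e=5)
    p(b=4, e=4)
      p(b=4, e=3)
        p(b=4, e=2)
          p(b=4, e=1)
            p(b=4, e=0)
            -> return 1
          -> return 4
        -> return 16
      -> return 64
    -> return 256
  -> return 1024
-> return 4096

Final answer: 4096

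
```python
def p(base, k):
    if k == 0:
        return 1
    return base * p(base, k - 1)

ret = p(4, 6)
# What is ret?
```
Call trace:
p(base=4, k=6)
  p(base=4, k=5)
    p(base=4, k=4)
      p(base=4, k=3)
        p(base=4, k=2)
          p(base=4, k=1)
            p(base=4, k=0)
            -> return 1
          -> return 4
        -> return 16
      -> return 64
    -> return 256
  -> return 1024
-> return 4096

Final answer: 4096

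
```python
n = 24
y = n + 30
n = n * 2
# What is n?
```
Trace:
  n=24
  n=24, y=54
  n=48, y=54

Final answer: 48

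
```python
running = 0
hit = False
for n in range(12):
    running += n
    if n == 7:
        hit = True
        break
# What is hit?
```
Trace:
  running=0
  running=0, hit=False
  running=0, hit=False, n=0
  running=1, hit=False, n=1
  running=3, hit=False, n=2
  running=6, hit=False, n=3
  running=10, hit=False, n=4
  running=15, hit=False, n=5
  running=21, hit=False, n=6
  running=28, hit=True, n=7

Final answer: True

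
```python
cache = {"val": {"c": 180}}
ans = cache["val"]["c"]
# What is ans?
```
Trace:
  cache={'val': {'c': 180}}
  cache={'val': {'c': 180}}, ans=180

Final answer: 180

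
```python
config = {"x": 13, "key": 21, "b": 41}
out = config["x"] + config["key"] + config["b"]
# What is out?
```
Trace:
  config={'x': 13, 'key': 21, 'b': 41}
  config={'x': 13, 'key': 21, 'b': 41}, out=75

Final answer: 75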